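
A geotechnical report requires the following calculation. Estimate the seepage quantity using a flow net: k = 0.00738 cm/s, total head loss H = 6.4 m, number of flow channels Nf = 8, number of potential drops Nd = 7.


Convert k to m/s for unit consistency with H:
k = 0.00738 cm/s = 0.00738 / 100 m/s = 7.38e-05 m/s
Using q = k * H * Nf / Nd
Nf / Nd = 8 / 7 = 1.1429
q = 7.38e-05 * 6.4 * 1.1429
q = 0.0005398 m^3/s per m


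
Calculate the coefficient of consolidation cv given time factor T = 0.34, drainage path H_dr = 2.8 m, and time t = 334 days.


Using cv = T * H_dr^2 / t
H_dr^2 = 2.8^2 = 7.84
cv = 0.34 * 7.84 / 334
cv = 0.00798 m^2/day


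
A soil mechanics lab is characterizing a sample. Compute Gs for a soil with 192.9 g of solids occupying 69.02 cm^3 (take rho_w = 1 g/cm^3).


Result: 2.795

Derivation:
Using Gs = m_s / (V_s * rho_w)
Since rho_w = 1 g/cm^3:
Gs = 192.9 / 69.02
Gs = 2.795


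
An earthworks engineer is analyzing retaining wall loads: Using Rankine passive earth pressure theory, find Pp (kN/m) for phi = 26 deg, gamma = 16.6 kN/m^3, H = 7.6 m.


Compute passive earth pressure coefficient:
Kp = tan^2(45 + phi/2) = tan^2(58.0) = 2.561071
Compute passive force:
Pp = 0.5 * Kp * gamma * H^2
Pp = 0.5 * 2.561071 * 16.6 * 7.6^2
Pp = 1227.8 kN/m


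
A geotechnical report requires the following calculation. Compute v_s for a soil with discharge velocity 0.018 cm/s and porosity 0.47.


Using v_s = v_d / n
v_s = 0.018 / 0.47
v_s = 0.0383 cm/s


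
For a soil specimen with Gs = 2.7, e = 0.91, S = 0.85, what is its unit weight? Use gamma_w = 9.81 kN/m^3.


Result: 17.84 kN/m^3

Derivation:
Using gamma = gamma_w * (Gs + S*e) / (1 + e)
Numerator: Gs + S*e = 2.7 + 0.85*0.91 = 3.4735
Denominator: 1 + e = 1 + 0.91 = 1.91
gamma = 9.81 * 3.4735 / 1.91
gamma = 17.84 kN/m^3


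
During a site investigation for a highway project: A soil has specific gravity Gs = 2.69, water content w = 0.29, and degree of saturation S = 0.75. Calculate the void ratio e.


Result: 1.0401

Derivation:
Using the relation e = Gs * w / S
e = 2.69 * 0.29 / 0.75
e = 1.0401


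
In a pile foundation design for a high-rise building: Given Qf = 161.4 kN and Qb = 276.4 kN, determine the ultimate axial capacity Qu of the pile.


Result: 437.8 kN

Derivation:
Using Qu = Qf + Qb
Qu = 161.4 + 276.4
Qu = 437.8 kN


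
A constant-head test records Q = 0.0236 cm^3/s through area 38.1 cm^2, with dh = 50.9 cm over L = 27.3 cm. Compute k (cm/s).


Result: 0.000332 cm/s

Derivation:
Compute hydraulic gradient:
i = dh / L = 50.9 / 27.3 = 1.86447
Then apply Darcy's law:
k = Q / (A * i)
k = 0.0236 / (38.1 * 1.86447)
k = 0.0236 / 71.0363
k = 0.000332 cm/s


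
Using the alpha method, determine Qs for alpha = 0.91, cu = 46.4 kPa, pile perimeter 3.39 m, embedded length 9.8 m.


Using Qs = alpha * cu * perimeter * L
Qs = 0.91 * 46.4 * 3.39 * 9.8
Qs = 1402.77 kN


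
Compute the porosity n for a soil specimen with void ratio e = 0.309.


Result: 0.2361

Derivation:
Using the relation n = e / (1 + e)
n = 0.309 / (1 + 0.309)
n = 0.309 / 1.309
n = 0.2361


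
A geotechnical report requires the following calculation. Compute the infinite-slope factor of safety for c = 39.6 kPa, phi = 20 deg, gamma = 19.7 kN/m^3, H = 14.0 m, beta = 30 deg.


Using Fs = c / (gamma*H*sin(beta)*cos(beta)) + tan(phi)/tan(beta)
Cohesion contribution = 39.6 / (19.7*14.0*sin(30)*cos(30))
Cohesion contribution = 0.331589
Friction contribution = tan(20)/tan(30) = 0.630415
Fs = 0.331589 + 0.630415
Fs = 0.962


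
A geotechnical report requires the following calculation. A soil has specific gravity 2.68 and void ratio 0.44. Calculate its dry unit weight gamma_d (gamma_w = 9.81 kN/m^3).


Using gamma_d = Gs * gamma_w / (1 + e)
gamma_d = 2.68 * 9.81 / (1 + 0.44)
gamma_d = 2.68 * 9.81 / 1.44
gamma_d = 18.258 kN/m^3


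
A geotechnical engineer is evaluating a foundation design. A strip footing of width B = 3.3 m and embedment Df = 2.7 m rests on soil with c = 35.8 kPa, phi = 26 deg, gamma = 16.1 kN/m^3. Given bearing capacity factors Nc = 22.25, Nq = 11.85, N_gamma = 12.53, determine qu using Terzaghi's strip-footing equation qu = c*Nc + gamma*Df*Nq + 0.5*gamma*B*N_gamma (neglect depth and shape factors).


Result: 1644.53 kPa

Derivation:
Compute qu = c*Nc + gamma*Df*Nq + 0.5*gamma*B*N_gamma
Term 1: 35.8 * 22.25 = 796.55
Term 2: 16.1 * 2.7 * 11.85 = 515.1195
Term 3: 0.5 * 16.1 * 3.3 * 12.53 = 332.85945
qu = 796.55 + 515.1195 + 332.85945
qu = 1644.53 kPa


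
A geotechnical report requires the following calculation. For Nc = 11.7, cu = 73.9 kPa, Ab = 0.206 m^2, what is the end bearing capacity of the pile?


Using Qb = Nc * cu * Ab
Qb = 11.7 * 73.9 * 0.206
Qb = 178.11 kN


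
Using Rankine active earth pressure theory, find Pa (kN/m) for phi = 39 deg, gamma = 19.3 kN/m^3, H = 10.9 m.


Result: 260.84 kN/m

Derivation:
Compute active earth pressure coefficient:
Ka = tan^2(45 - phi/2) = tan^2(25.5) = 0.227506
Compute active force:
Pa = 0.5 * Ka * gamma * H^2
Pa = 0.5 * 0.227506 * 19.3 * 10.9^2
Pa = 260.84 kN/m


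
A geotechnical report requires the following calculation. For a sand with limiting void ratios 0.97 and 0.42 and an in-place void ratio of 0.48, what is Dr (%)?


Using Dr = (e_max - e) / (e_max - e_min) * 100
e_max - e = 0.97 - 0.48 = 0.49
e_max - e_min = 0.97 - 0.42 = 0.55
Dr = 0.49 / 0.55 * 100
Dr = 89.09 %


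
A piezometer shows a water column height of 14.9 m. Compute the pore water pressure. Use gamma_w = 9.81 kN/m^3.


Result: 146.17 kPa

Derivation:
Using u = gamma_w * h_w
u = 9.81 * 14.9
u = 146.17 kPa


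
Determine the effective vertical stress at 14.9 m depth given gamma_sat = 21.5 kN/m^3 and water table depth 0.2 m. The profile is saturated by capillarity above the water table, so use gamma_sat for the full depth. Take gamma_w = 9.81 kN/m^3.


Total stress = gamma_sat * depth
sigma = 21.5 * 14.9 = 320.35 kPa
Pore water pressure u = gamma_w * (depth - d_wt)
u = 9.81 * (14.9 - 0.2) = 144.207 kPa
Effective stress = sigma - u
sigma' = 320.35 - 144.207 = 176.14 kPa


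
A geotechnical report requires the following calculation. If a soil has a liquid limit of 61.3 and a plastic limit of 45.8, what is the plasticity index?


Result: 15.5

Derivation:
Using PI = LL - PL
PI = 61.3 - 45.8
PI = 15.5


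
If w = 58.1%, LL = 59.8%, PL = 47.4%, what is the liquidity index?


First compute the plasticity index:
PI = LL - PL = 59.8 - 47.4 = 12.4
Then compute the liquidity index:
LI = (w - PL) / PI
LI = (58.1 - 47.4) / 12.4
LI = 0.863


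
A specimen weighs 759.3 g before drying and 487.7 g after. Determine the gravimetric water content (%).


Using w = (m_wet - m_dry) / m_dry * 100
m_wet - m_dry = 759.3 - 487.7 = 271.6 g
w = 271.6 / 487.7 * 100
w = 55.69 %


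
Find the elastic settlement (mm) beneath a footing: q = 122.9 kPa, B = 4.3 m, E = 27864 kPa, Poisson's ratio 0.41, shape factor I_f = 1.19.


Result: 18.776 mm

Derivation:
Using Se = q * B * (1 - nu^2) * I_f / E
1 - nu^2 = 1 - 0.41^2 = 0.8319
Se = 122.9 * 4.3 * 0.8319 * 1.19 / 27864
Se = 0.018776 m
Convert to mm: Se = 0.018776 * 1000 = 18.776 mm


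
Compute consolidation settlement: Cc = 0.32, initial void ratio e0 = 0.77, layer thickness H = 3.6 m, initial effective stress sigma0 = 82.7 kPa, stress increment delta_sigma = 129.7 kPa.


Result: 0.2666 m

Derivation:
Using Sc = Cc * H / (1 + e0) * log10((sigma0 + delta_sigma) / sigma0)
Stress ratio = (82.7 + 129.7) / 82.7 = 2.56832
log10(2.56832) = 0.409649
Cc * H / (1 + e0) = 0.32 * 3.6 / (1 + 0.77) = 0.650847
Sc = 0.650847 * 0.409649
Sc = 0.2666 m


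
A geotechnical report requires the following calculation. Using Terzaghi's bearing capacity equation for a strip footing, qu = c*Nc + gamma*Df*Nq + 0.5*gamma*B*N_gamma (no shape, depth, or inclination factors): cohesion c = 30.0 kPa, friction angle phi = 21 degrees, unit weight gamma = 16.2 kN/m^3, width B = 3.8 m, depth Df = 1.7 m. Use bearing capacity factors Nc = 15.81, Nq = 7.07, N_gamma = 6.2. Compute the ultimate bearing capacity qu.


Compute qu = c*Nc + gamma*Df*Nq + 0.5*gamma*B*N_gamma
Term 1: 30.0 * 15.81 = 474.3
Term 2: 16.2 * 1.7 * 7.07 = 194.7078
Term 3: 0.5 * 16.2 * 3.8 * 6.2 = 190.836
qu = 474.3 + 194.7078 + 190.836
qu = 859.84 kPa


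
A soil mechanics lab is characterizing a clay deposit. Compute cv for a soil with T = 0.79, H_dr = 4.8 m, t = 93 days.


Using cv = T * H_dr^2 / t
H_dr^2 = 4.8^2 = 23.04
cv = 0.79 * 23.04 / 93
cv = 0.19572 m^2/day


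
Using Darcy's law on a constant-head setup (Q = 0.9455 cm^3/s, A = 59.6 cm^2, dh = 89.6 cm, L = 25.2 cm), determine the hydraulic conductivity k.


Compute hydraulic gradient:
i = dh / L = 89.6 / 25.2 = 3.55556
Then apply Darcy's law:
k = Q / (A * i)
k = 0.9455 / (59.6 * 3.55556)
k = 0.9455 / 211.911
k = 0.004462 cm/s


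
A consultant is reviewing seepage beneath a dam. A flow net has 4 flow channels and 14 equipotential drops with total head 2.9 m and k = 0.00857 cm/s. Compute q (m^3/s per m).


Convert k to m/s for unit consistency with H:
k = 0.00857 cm/s = 0.00857 / 100 m/s = 8.57e-05 m/s
Using q = k * H * Nf / Nd
Nf / Nd = 4 / 14 = 0.2857
q = 8.57e-05 * 2.9 * 0.2857
q = 7.101e-05 m^3/s per m


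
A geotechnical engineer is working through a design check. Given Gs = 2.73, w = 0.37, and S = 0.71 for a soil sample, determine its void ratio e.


Result: 1.4227

Derivation:
Using the relation e = Gs * w / S
e = 2.73 * 0.37 / 0.71
e = 1.4227


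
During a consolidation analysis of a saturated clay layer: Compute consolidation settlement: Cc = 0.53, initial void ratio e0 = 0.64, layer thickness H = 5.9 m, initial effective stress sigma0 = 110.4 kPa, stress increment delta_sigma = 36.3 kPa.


Using Sc = Cc * H / (1 + e0) * log10((sigma0 + delta_sigma) / sigma0)
Stress ratio = (110.4 + 36.3) / 110.4 = 1.3288
log10(1.3288) = 0.123461
Cc * H / (1 + e0) = 0.53 * 5.9 / (1 + 0.64) = 1.90671
Sc = 1.90671 * 0.123461
Sc = 0.2354 m


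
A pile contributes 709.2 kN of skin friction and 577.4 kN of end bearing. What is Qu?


Result: 1286.6 kN

Derivation:
Using Qu = Qf + Qb
Qu = 709.2 + 577.4
Qu = 1286.6 kN


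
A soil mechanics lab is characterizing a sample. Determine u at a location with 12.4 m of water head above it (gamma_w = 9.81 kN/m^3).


Using u = gamma_w * h_w
u = 9.81 * 12.4
u = 121.64 kPa


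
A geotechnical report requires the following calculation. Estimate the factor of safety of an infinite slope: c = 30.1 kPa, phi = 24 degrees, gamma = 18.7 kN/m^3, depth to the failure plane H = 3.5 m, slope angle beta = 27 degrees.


Using Fs = c / (gamma*H*sin(beta)*cos(beta)) + tan(phi)/tan(beta)
Cohesion contribution = 30.1 / (18.7*3.5*sin(27)*cos(27))
Cohesion contribution = 1.13692
Friction contribution = tan(24)/tan(27) = 0.87381
Fs = 1.13692 + 0.87381
Fs = 2.011


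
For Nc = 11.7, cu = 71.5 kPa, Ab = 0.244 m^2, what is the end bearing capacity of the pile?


Using Qb = Nc * cu * Ab
Qb = 11.7 * 71.5 * 0.244
Qb = 204.12 kN


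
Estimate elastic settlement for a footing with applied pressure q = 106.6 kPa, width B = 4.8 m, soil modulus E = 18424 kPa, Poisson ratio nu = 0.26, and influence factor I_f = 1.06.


Using Se = q * B * (1 - nu^2) * I_f / E
1 - nu^2 = 1 - 0.26^2 = 0.9324
Se = 106.6 * 4.8 * 0.9324 * 1.06 / 18424
Se = 0.027449 m
Convert to mm: Se = 0.027449 * 1000 = 27.449 mm


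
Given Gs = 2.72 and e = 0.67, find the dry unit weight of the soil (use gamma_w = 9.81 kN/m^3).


Result: 15.978 kN/m^3

Derivation:
Using gamma_d = Gs * gamma_w / (1 + e)
gamma_d = 2.72 * 9.81 / (1 + 0.67)
gamma_d = 2.72 * 9.81 / 1.67
gamma_d = 15.978 kN/m^3


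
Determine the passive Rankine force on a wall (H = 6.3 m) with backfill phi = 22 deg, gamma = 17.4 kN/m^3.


Compute passive earth pressure coefficient:
Kp = tan^2(45 + phi/2) = tan^2(56.0) = 2.197987
Compute passive force:
Pp = 0.5 * Kp * gamma * H^2
Pp = 0.5 * 2.197987 * 17.4 * 6.3^2
Pp = 758.97 kN/m


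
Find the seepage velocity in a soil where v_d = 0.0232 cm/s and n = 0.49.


Using v_s = v_d / n
v_s = 0.0232 / 0.49
v_s = 0.04735 cm/s


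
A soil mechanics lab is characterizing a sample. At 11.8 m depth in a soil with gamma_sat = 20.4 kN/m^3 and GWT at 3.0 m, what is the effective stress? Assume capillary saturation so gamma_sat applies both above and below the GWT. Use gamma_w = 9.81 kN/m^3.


Total stress = gamma_sat * depth
sigma = 20.4 * 11.8 = 240.72 kPa
Pore water pressure u = gamma_w * (depth - d_wt)
u = 9.81 * (11.8 - 3.0) = 86.328 kPa
Effective stress = sigma - u
sigma' = 240.72 - 86.328 = 154.39 kPa


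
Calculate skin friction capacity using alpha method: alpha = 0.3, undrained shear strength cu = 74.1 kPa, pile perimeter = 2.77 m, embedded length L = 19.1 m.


Result: 1176.12 kN

Derivation:
Using Qs = alpha * cu * perimeter * L
Qs = 0.3 * 74.1 * 2.77 * 19.1
Qs = 1176.12 kN


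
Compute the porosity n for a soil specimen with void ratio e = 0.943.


Using the relation n = e / (1 + e)
n = 0.943 / (1 + 0.943)
n = 0.943 / 1.943
n = 0.4853


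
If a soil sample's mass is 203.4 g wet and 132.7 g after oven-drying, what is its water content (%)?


Using w = (m_wet - m_dry) / m_dry * 100
m_wet - m_dry = 203.4 - 132.7 = 70.7 g
w = 70.7 / 132.7 * 100
w = 53.28 %


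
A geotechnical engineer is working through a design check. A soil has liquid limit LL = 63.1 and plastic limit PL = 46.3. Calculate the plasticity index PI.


Using PI = LL - PL
PI = 63.1 - 46.3
PI = 16.8


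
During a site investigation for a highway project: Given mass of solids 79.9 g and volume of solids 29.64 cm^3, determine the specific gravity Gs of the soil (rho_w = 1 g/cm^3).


Using Gs = m_s / (V_s * rho_w)
Since rho_w = 1 g/cm^3:
Gs = 79.9 / 29.64
Gs = 2.696


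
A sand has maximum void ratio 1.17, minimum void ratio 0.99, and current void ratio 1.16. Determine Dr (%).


Using Dr = (e_max - e) / (e_max - e_min) * 100
e_max - e = 1.17 - 1.16 = 0.01
e_max - e_min = 1.17 - 0.99 = 0.18
Dr = 0.01 / 0.18 * 100
Dr = 5.56 %


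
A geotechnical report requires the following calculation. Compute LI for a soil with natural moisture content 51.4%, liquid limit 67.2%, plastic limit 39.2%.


First compute the plasticity index:
PI = LL - PL = 67.2 - 39.2 = 28.0
Then compute the liquidity index:
LI = (w - PL) / PI
LI = (51.4 - 39.2) / 28.0
LI = 0.436


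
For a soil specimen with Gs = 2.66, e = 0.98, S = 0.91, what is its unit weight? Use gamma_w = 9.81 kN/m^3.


Using gamma = gamma_w * (Gs + S*e) / (1 + e)
Numerator: Gs + S*e = 2.66 + 0.91*0.98 = 3.5518
Denominator: 1 + e = 1 + 0.98 = 1.98
gamma = 9.81 * 3.5518 / 1.98
gamma = 17.598 kN/m^3


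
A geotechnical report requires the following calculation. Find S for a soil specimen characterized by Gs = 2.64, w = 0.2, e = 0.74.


Result: 0.7135

Derivation:
Using S = Gs * w / e
S = 2.64 * 0.2 / 0.74
S = 0.7135


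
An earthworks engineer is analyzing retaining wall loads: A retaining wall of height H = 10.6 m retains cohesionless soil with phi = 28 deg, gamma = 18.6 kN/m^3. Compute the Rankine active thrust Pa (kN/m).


Compute active earth pressure coefficient:
Ka = tan^2(45 - phi/2) = tan^2(31.0) = 0.361033
Compute active force:
Pa = 0.5 * Ka * gamma * H^2
Pa = 0.5 * 0.361033 * 18.6 * 10.6^2
Pa = 377.26 kN/m


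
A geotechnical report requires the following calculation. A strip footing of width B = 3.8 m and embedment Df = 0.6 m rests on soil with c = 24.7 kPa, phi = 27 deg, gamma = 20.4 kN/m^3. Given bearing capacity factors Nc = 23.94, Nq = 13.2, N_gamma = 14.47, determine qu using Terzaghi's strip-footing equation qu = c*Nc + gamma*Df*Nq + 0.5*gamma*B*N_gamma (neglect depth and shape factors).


Result: 1313.74 kPa

Derivation:
Compute qu = c*Nc + gamma*Df*Nq + 0.5*gamma*B*N_gamma
Term 1: 24.7 * 23.94 = 591.318
Term 2: 20.4 * 0.6 * 13.2 = 161.568
Term 3: 0.5 * 20.4 * 3.8 * 14.47 = 560.8572
qu = 591.318 + 161.568 + 560.8572
qu = 1313.74 kPa


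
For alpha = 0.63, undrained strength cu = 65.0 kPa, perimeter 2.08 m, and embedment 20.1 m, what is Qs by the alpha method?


Result: 1712.04 kN

Derivation:
Using Qs = alpha * cu * perimeter * L
Qs = 0.63 * 65.0 * 2.08 * 20.1
Qs = 1712.04 kN


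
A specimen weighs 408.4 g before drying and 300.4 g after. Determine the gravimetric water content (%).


Result: 35.95 %

Derivation:
Using w = (m_wet - m_dry) / m_dry * 100
m_wet - m_dry = 408.4 - 300.4 = 108.0 g
w = 108.0 / 300.4 * 100
w = 35.95 %


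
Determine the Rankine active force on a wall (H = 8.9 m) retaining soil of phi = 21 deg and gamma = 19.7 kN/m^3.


Result: 368.54 kN/m

Derivation:
Compute active earth pressure coefficient:
Ka = tan^2(45 - phi/2) = tan^2(34.5) = 0.472355
Compute active force:
Pa = 0.5 * Ka * gamma * H^2
Pa = 0.5 * 0.472355 * 19.7 * 8.9^2
Pa = 368.54 kN/m


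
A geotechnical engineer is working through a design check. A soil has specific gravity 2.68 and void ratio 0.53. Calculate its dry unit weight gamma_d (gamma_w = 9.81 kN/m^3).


Using gamma_d = Gs * gamma_w / (1 + e)
gamma_d = 2.68 * 9.81 / (1 + 0.53)
gamma_d = 2.68 * 9.81 / 1.53
gamma_d = 17.184 kN/m^3


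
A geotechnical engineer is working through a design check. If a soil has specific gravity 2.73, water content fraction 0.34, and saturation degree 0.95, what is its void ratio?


Using the relation e = Gs * w / S
e = 2.73 * 0.34 / 0.95
e = 0.9771


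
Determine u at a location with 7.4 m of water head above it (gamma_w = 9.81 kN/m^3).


Using u = gamma_w * h_w
u = 9.81 * 7.4
u = 72.59 kPa


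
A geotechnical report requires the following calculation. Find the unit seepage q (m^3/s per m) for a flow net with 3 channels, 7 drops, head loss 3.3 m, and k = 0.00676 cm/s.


Convert k to m/s for unit consistency with H:
k = 0.00676 cm/s = 0.00676 / 100 m/s = 6.76e-05 m/s
Using q = k * H * Nf / Nd
Nf / Nd = 3 / 7 = 0.4286
q = 6.76e-05 * 3.3 * 0.4286
q = 9.561e-05 m^3/s per m


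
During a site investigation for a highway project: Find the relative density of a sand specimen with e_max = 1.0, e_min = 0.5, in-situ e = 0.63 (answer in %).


Using Dr = (e_max - e) / (e_max - e_min) * 100
e_max - e = 1.0 - 0.63 = 0.37
e_max - e_min = 1.0 - 0.5 = 0.5
Dr = 0.37 / 0.5 * 100
Dr = 74.0 %


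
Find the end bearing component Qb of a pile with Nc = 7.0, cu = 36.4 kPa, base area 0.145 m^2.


Result: 36.95 kN

Derivation:
Using Qb = Nc * cu * Ab
Qb = 7.0 * 36.4 * 0.145
Qb = 36.95 kN


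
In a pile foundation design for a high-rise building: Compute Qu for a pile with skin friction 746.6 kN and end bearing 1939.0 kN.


Using Qu = Qf + Qb
Qu = 746.6 + 1939.0
Qu = 2685.6 kN


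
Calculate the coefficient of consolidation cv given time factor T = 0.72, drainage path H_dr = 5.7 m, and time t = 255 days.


Result: 0.09174 m^2/day

Derivation:
Using cv = T * H_dr^2 / t
H_dr^2 = 5.7^2 = 32.49
cv = 0.72 * 32.49 / 255
cv = 0.09174 m^2/day


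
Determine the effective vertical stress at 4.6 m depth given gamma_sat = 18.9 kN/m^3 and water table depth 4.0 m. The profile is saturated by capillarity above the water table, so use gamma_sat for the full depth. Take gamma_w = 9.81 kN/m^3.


Result: 81.05 kPa

Derivation:
Total stress = gamma_sat * depth
sigma = 18.9 * 4.6 = 86.94 kPa
Pore water pressure u = gamma_w * (depth - d_wt)
u = 9.81 * (4.6 - 4.0) = 5.886 kPa
Effective stress = sigma - u
sigma' = 86.94 - 5.886 = 81.05 kPa


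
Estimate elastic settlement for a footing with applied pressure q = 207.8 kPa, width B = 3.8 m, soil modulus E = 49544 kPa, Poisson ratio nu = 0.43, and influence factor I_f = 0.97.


Result: 12.601 mm

Derivation:
Using Se = q * B * (1 - nu^2) * I_f / E
1 - nu^2 = 1 - 0.43^2 = 0.8151
Se = 207.8 * 3.8 * 0.8151 * 0.97 / 49544
Se = 0.012601 m
Convert to mm: Se = 0.012601 * 1000 = 12.601 mm


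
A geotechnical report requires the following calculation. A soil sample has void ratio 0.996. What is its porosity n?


Result: 0.499

Derivation:
Using the relation n = e / (1 + e)
n = 0.996 / (1 + 0.996)
n = 0.996 / 1.996
n = 0.499


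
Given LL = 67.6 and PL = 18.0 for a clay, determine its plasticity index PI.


Using PI = LL - PL
PI = 67.6 - 18.0
PI = 49.6


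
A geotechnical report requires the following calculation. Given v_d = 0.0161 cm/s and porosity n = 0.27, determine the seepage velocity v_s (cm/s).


Using v_s = v_d / n
v_s = 0.0161 / 0.27
v_s = 0.05963 cm/s


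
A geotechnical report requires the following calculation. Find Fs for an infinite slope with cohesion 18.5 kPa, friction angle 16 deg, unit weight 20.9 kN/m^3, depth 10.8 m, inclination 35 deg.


Using Fs = c / (gamma*H*sin(beta)*cos(beta)) + tan(phi)/tan(beta)
Cohesion contribution = 18.5 / (20.9*10.8*sin(35)*cos(35))
Cohesion contribution = 0.17444
Friction contribution = tan(16)/tan(35) = 0.409515
Fs = 0.17444 + 0.409515
Fs = 0.584


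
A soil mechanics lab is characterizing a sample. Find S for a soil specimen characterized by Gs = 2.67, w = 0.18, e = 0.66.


Using S = Gs * w / e
S = 2.67 * 0.18 / 0.66
S = 0.7282


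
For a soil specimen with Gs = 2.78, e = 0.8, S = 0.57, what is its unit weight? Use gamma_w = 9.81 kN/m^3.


Result: 17.636 kN/m^3

Derivation:
Using gamma = gamma_w * (Gs + S*e) / (1 + e)
Numerator: Gs + S*e = 2.78 + 0.57*0.8 = 3.236
Denominator: 1 + e = 1 + 0.8 = 1.8
gamma = 9.81 * 3.236 / 1.8
gamma = 17.636 kN/m^3


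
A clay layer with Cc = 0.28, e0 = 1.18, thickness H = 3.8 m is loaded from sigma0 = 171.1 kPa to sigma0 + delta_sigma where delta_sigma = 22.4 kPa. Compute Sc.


Using Sc = Cc * H / (1 + e0) * log10((sigma0 + delta_sigma) / sigma0)
Stress ratio = (171.1 + 22.4) / 171.1 = 1.13092
log10(1.13092) = 0.053431
Cc * H / (1 + e0) = 0.28 * 3.8 / (1 + 1.18) = 0.488073
Sc = 0.488073 * 0.053431
Sc = 0.0261 m


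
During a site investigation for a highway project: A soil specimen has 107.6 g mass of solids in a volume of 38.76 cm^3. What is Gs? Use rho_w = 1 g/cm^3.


Result: 2.776

Derivation:
Using Gs = m_s / (V_s * rho_w)
Since rho_w = 1 g/cm^3:
Gs = 107.6 / 38.76
Gs = 2.776


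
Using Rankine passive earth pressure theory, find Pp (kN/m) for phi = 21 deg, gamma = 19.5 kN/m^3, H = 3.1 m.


Compute passive earth pressure coefficient:
Kp = tan^2(45 + phi/2) = tan^2(55.5) = 2.117051
Compute passive force:
Pp = 0.5 * Kp * gamma * H^2
Pp = 0.5 * 2.117051 * 19.5 * 3.1^2
Pp = 198.36 kN/m


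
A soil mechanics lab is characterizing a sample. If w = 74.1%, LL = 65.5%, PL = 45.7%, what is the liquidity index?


First compute the plasticity index:
PI = LL - PL = 65.5 - 45.7 = 19.8
Then compute the liquidity index:
LI = (w - PL) / PI
LI = (74.1 - 45.7) / 19.8
LI = 1.434


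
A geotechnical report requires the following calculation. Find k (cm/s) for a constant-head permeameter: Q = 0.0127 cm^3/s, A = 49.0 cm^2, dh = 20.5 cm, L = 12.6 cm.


Result: 0.000159 cm/s

Derivation:
Compute hydraulic gradient:
i = dh / L = 20.5 / 12.6 = 1.62698
Then apply Darcy's law:
k = Q / (A * i)
k = 0.0127 / (49.0 * 1.62698)
k = 0.0127 / 79.7222
k = 0.000159 cm/s


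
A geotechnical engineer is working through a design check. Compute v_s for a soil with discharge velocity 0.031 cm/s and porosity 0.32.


Using v_s = v_d / n
v_s = 0.031 / 0.32
v_s = 0.09688 cm/s


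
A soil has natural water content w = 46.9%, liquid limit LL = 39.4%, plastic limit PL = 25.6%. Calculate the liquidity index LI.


First compute the plasticity index:
PI = LL - PL = 39.4 - 25.6 = 13.8
Then compute the liquidity index:
LI = (w - PL) / PI
LI = (46.9 - 25.6) / 13.8
LI = 1.543


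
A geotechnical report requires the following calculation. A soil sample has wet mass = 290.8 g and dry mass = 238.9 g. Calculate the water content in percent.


Result: 21.72 %

Derivation:
Using w = (m_wet - m_dry) / m_dry * 100
m_wet - m_dry = 290.8 - 238.9 = 51.9 g
w = 51.9 / 238.9 * 100
w = 21.72 %


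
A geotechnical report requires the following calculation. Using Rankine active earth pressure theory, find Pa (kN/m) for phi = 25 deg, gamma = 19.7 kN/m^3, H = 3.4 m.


Compute active earth pressure coefficient:
Ka = tan^2(45 - phi/2) = tan^2(32.5) = 0.405859
Compute active force:
Pa = 0.5 * Ka * gamma * H^2
Pa = 0.5 * 0.405859 * 19.7 * 3.4^2
Pa = 46.21 kN/m


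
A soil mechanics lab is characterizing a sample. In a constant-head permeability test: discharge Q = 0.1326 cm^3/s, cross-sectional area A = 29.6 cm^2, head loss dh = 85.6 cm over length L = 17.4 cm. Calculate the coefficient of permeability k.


Compute hydraulic gradient:
i = dh / L = 85.6 / 17.4 = 4.91954
Then apply Darcy's law:
k = Q / (A * i)
k = 0.1326 / (29.6 * 4.91954)
k = 0.1326 / 145.618
k = 0.000911 cm/s


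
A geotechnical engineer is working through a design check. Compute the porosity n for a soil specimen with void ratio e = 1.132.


Using the relation n = e / (1 + e)
n = 1.132 / (1 + 1.132)
n = 1.132 / 2.132
n = 0.531


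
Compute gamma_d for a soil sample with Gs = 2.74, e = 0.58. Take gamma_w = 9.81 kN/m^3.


Result: 17.012 kN/m^3

Derivation:
Using gamma_d = Gs * gamma_w / (1 + e)
gamma_d = 2.74 * 9.81 / (1 + 0.58)
gamma_d = 2.74 * 9.81 / 1.58
gamma_d = 17.012 kN/m^3


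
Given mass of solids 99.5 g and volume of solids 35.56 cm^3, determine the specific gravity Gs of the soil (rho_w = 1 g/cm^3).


Using Gs = m_s / (V_s * rho_w)
Since rho_w = 1 g/cm^3:
Gs = 99.5 / 35.56
Gs = 2.798


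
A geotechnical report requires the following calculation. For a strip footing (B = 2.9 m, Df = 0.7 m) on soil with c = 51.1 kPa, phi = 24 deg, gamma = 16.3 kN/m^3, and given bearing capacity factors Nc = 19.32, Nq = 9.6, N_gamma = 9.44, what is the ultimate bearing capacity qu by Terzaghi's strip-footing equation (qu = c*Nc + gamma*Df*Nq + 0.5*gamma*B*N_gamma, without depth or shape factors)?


Compute qu = c*Nc + gamma*Df*Nq + 0.5*gamma*B*N_gamma
Term 1: 51.1 * 19.32 = 987.252
Term 2: 16.3 * 0.7 * 9.6 = 109.536
Term 3: 0.5 * 16.3 * 2.9 * 9.44 = 223.1144
qu = 987.252 + 109.536 + 223.1144
qu = 1319.9 kPa


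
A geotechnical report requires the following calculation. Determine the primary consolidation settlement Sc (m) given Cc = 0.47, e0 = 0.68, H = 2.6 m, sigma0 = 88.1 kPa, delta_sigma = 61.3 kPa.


Using Sc = Cc * H / (1 + e0) * log10((sigma0 + delta_sigma) / sigma0)
Stress ratio = (88.1 + 61.3) / 88.1 = 1.6958
log10(1.6958) = 0.229375
Cc * H / (1 + e0) = 0.47 * 2.6 / (1 + 0.68) = 0.727381
Sc = 0.727381 * 0.229375
Sc = 0.1668 m


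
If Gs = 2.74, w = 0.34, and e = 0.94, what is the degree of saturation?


Result: 0.9911

Derivation:
Using S = Gs * w / e
S = 2.74 * 0.34 / 0.94
S = 0.9911


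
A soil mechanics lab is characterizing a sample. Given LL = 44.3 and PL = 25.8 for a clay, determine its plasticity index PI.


Result: 18.5

Derivation:
Using PI = LL - PL
PI = 44.3 - 25.8
PI = 18.5


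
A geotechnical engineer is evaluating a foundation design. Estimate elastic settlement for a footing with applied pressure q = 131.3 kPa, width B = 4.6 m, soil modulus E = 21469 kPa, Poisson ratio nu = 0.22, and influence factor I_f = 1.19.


Result: 31.858 mm

Derivation:
Using Se = q * B * (1 - nu^2) * I_f / E
1 - nu^2 = 1 - 0.22^2 = 0.9516
Se = 131.3 * 4.6 * 0.9516 * 1.19 / 21469
Se = 0.031858 m
Convert to mm: Se = 0.031858 * 1000 = 31.858 mm


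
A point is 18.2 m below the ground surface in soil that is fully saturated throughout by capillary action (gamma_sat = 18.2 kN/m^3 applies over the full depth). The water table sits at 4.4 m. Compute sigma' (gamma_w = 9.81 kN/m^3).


Result: 195.86 kPa

Derivation:
Total stress = gamma_sat * depth
sigma = 18.2 * 18.2 = 331.24 kPa
Pore water pressure u = gamma_w * (depth - d_wt)
u = 9.81 * (18.2 - 4.4) = 135.378 kPa
Effective stress = sigma - u
sigma' = 331.24 - 135.378 = 195.86 kPa


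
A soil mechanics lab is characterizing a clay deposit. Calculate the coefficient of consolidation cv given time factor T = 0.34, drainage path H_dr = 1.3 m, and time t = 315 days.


Result: 0.00182 m^2/day

Derivation:
Using cv = T * H_dr^2 / t
H_dr^2 = 1.3^2 = 1.69
cv = 0.34 * 1.69 / 315
cv = 0.00182 m^2/day


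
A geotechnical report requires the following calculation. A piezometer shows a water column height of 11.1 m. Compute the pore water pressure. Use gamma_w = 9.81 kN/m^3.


Using u = gamma_w * h_w
u = 9.81 * 11.1
u = 108.89 kPa


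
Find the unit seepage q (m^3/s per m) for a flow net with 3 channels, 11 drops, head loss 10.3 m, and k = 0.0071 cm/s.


Convert k to m/s for unit consistency with H:
k = 0.0071 cm/s = 0.0071 / 100 m/s = 7.1e-05 m/s
Using q = k * H * Nf / Nd
Nf / Nd = 3 / 11 = 0.2727
q = 7.1e-05 * 10.3 * 0.2727
q = 0.0001994 m^3/s per m


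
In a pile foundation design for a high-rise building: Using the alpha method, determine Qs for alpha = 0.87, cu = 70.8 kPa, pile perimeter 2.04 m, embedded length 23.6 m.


Using Qs = alpha * cu * perimeter * L
Qs = 0.87 * 70.8 * 2.04 * 23.6
Qs = 2965.48 kN


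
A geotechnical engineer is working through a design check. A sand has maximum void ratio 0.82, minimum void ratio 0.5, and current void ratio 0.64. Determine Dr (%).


Using Dr = (e_max - e) / (e_max - e_min) * 100
e_max - e = 0.82 - 0.64 = 0.18
e_max - e_min = 0.82 - 0.5 = 0.32
Dr = 0.18 / 0.32 * 100
Dr = 56.25 %


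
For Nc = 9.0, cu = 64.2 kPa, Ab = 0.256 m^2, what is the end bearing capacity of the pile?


Result: 147.92 kN

Derivation:
Using Qb = Nc * cu * Ab
Qb = 9.0 * 64.2 * 0.256
Qb = 147.92 kN


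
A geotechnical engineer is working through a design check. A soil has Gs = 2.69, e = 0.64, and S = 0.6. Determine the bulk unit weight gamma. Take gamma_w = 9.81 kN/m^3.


Result: 18.388 kN/m^3

Derivation:
Using gamma = gamma_w * (Gs + S*e) / (1 + e)
Numerator: Gs + S*e = 2.69 + 0.6*0.64 = 3.074
Denominator: 1 + e = 1 + 0.64 = 1.64
gamma = 9.81 * 3.074 / 1.64
gamma = 18.388 kN/m^3


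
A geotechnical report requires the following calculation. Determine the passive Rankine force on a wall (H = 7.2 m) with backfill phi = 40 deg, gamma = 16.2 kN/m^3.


Compute passive earth pressure coefficient:
Kp = tan^2(45 + phi/2) = tan^2(65.0) = 4.59891
Compute passive force:
Pp = 0.5 * Kp * gamma * H^2
Pp = 0.5 * 4.59891 * 16.2 * 7.2^2
Pp = 1931.1 kN/m


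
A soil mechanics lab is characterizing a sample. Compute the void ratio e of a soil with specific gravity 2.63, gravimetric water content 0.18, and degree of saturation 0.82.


Result: 0.5773

Derivation:
Using the relation e = Gs * w / S
e = 2.63 * 0.18 / 0.82
e = 0.5773


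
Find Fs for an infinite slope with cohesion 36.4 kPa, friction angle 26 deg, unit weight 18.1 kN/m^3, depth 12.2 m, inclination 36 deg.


Using Fs = c / (gamma*H*sin(beta)*cos(beta)) + tan(phi)/tan(beta)
Cohesion contribution = 36.4 / (18.1*12.2*sin(36)*cos(36))
Cohesion contribution = 0.346646
Friction contribution = tan(26)/tan(36) = 0.671306
Fs = 0.346646 + 0.671306
Fs = 1.018


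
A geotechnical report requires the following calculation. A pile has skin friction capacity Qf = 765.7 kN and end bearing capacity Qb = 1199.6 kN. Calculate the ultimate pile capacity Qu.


Result: 1965.3 kN

Derivation:
Using Qu = Qf + Qb
Qu = 765.7 + 1199.6
Qu = 1965.3 kN


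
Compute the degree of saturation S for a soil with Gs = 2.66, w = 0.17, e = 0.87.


Using S = Gs * w / e
S = 2.66 * 0.17 / 0.87
S = 0.5198


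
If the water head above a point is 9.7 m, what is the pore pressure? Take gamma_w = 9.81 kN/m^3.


Using u = gamma_w * h_w
u = 9.81 * 9.7
u = 95.16 kPa


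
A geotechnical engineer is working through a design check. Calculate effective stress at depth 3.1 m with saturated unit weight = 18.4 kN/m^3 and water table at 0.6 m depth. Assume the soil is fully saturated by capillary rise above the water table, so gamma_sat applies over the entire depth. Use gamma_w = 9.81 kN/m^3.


Total stress = gamma_sat * depth
sigma = 18.4 * 3.1 = 57.04 kPa
Pore water pressure u = gamma_w * (depth - d_wt)
u = 9.81 * (3.1 - 0.6) = 24.525 kPa
Effective stress = sigma - u
sigma' = 57.04 - 24.525 = 32.52 kPa


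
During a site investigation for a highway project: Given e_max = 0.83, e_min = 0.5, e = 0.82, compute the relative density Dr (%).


Result: 3.03 %

Derivation:
Using Dr = (e_max - e) / (e_max - e_min) * 100
e_max - e = 0.83 - 0.82 = 0.01
e_max - e_min = 0.83 - 0.5 = 0.33
Dr = 0.01 / 0.33 * 100
Dr = 3.03 %


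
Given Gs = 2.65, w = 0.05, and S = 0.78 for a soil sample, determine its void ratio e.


Using the relation e = Gs * w / S
e = 2.65 * 0.05 / 0.78
e = 0.1699


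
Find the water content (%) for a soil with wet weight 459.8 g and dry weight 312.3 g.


Using w = (m_wet - m_dry) / m_dry * 100
m_wet - m_dry = 459.8 - 312.3 = 147.5 g
w = 147.5 / 312.3 * 100
w = 47.23 %


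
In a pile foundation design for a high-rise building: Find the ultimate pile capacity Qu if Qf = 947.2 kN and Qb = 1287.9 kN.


Using Qu = Qf + Qb
Qu = 947.2 + 1287.9
Qu = 2235.1 kN


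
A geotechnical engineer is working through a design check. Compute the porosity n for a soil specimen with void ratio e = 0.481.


Result: 0.3248

Derivation:
Using the relation n = e / (1 + e)
n = 0.481 / (1 + 0.481)
n = 0.481 / 1.481
n = 0.3248


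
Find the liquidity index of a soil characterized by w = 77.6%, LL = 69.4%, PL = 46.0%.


First compute the plasticity index:
PI = LL - PL = 69.4 - 46.0 = 23.4
Then compute the liquidity index:
LI = (w - PL) / PI
LI = (77.6 - 46.0) / 23.4
LI = 1.35


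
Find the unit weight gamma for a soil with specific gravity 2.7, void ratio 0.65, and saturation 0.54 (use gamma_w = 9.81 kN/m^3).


Result: 18.14 kN/m^3

Derivation:
Using gamma = gamma_w * (Gs + S*e) / (1 + e)
Numerator: Gs + S*e = 2.7 + 0.54*0.65 = 3.051
Denominator: 1 + e = 1 + 0.65 = 1.65
gamma = 9.81 * 3.051 / 1.65
gamma = 18.14 kN/m^3


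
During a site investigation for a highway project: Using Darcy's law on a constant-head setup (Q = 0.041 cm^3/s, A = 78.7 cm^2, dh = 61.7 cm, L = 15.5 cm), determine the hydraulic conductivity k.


Compute hydraulic gradient:
i = dh / L = 61.7 / 15.5 = 3.98065
Then apply Darcy's law:
k = Q / (A * i)
k = 0.041 / (78.7 * 3.98065)
k = 0.041 / 313.277
k = 0.000131 cm/s


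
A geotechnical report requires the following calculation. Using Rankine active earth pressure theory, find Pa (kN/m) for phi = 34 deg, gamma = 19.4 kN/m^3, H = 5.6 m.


Compute active earth pressure coefficient:
Ka = tan^2(45 - phi/2) = tan^2(28.0) = 0.282715
Compute active force:
Pa = 0.5 * Ka * gamma * H^2
Pa = 0.5 * 0.282715 * 19.4 * 5.6^2
Pa = 86.0 kN/m


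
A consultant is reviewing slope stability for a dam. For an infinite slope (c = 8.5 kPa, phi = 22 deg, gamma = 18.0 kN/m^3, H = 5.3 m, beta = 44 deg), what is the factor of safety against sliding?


Using Fs = c / (gamma*H*sin(beta)*cos(beta)) + tan(phi)/tan(beta)
Cohesion contribution = 8.5 / (18.0*5.3*sin(44)*cos(44))
Cohesion contribution = 0.178306
Friction contribution = tan(22)/tan(44) = 0.418381
Fs = 0.178306 + 0.418381
Fs = 0.597


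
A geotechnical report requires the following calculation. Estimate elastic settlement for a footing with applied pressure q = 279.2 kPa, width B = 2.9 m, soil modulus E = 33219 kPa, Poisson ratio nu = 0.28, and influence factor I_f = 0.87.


Result: 19.543 mm

Derivation:
Using Se = q * B * (1 - nu^2) * I_f / E
1 - nu^2 = 1 - 0.28^2 = 0.9216
Se = 279.2 * 2.9 * 0.9216 * 0.87 / 33219
Se = 0.019543 m
Convert to mm: Se = 0.019543 * 1000 = 19.543 mm


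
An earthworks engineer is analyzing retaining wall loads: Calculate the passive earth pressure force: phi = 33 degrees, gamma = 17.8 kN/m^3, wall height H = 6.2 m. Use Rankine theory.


Compute passive earth pressure coefficient:
Kp = tan^2(45 + phi/2) = tan^2(61.5) = 3.39212
Compute passive force:
Pp = 0.5 * Kp * gamma * H^2
Pp = 0.5 * 3.39212 * 17.8 * 6.2^2
Pp = 1160.5 kN/m


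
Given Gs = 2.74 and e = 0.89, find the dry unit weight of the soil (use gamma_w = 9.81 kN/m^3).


Result: 14.222 kN/m^3

Derivation:
Using gamma_d = Gs * gamma_w / (1 + e)
gamma_d = 2.74 * 9.81 / (1 + 0.89)
gamma_d = 2.74 * 9.81 / 1.89
gamma_d = 14.222 kN/m^3


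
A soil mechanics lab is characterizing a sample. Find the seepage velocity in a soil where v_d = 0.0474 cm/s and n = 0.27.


Result: 0.17556 cm/s

Derivation:
Using v_s = v_d / n
v_s = 0.0474 / 0.27
v_s = 0.17556 cm/s


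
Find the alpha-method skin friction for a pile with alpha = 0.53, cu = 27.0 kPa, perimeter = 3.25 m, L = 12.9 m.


Using Qs = alpha * cu * perimeter * L
Qs = 0.53 * 27.0 * 3.25 * 12.9
Qs = 599.95 kN


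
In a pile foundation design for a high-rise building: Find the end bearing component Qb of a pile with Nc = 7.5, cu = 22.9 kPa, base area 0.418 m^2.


Using Qb = Nc * cu * Ab
Qb = 7.5 * 22.9 * 0.418
Qb = 71.79 kN


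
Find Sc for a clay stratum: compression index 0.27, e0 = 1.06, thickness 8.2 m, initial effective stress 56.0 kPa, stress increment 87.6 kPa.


Result: 0.4395 m

Derivation:
Using Sc = Cc * H / (1 + e0) * log10((sigma0 + delta_sigma) / sigma0)
Stress ratio = (56.0 + 87.6) / 56.0 = 2.56429
log10(2.56429) = 0.408966
Cc * H / (1 + e0) = 0.27 * 8.2 / (1 + 1.06) = 1.07476
Sc = 1.07476 * 0.408966
Sc = 0.4395 m


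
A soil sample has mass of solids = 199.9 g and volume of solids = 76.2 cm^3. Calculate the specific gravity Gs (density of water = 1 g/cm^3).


Using Gs = m_s / (V_s * rho_w)
Since rho_w = 1 g/cm^3:
Gs = 199.9 / 76.2
Gs = 2.623


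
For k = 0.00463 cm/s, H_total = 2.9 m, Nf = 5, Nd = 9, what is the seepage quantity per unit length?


Result: 7.459e-05 m^3/s per m

Derivation:
Convert k to m/s for unit consistency with H:
k = 0.00463 cm/s = 0.00463 / 100 m/s = 4.63e-05 m/s
Using q = k * H * Nf / Nd
Nf / Nd = 5 / 9 = 0.5556
q = 4.63e-05 * 2.9 * 0.5556
q = 7.459e-05 m^3/s per m


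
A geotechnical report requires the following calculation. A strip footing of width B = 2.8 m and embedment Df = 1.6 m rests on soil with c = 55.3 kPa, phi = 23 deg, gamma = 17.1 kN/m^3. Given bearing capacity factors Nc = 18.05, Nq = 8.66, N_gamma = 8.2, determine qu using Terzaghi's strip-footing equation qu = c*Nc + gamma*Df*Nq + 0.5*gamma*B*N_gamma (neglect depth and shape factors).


Compute qu = c*Nc + gamma*Df*Nq + 0.5*gamma*B*N_gamma
Term 1: 55.3 * 18.05 = 998.165
Term 2: 17.1 * 1.6 * 8.66 = 236.9376
Term 3: 0.5 * 17.1 * 2.8 * 8.2 = 196.308
qu = 998.165 + 236.9376 + 196.308
qu = 1431.41 kPa


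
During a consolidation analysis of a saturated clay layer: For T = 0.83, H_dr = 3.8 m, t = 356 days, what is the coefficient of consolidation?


Using cv = T * H_dr^2 / t
H_dr^2 = 3.8^2 = 14.44
cv = 0.83 * 14.44 / 356
cv = 0.03367 m^2/day


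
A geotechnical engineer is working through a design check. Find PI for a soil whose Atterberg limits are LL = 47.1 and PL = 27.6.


Using PI = LL - PL
PI = 47.1 - 27.6
PI = 19.5


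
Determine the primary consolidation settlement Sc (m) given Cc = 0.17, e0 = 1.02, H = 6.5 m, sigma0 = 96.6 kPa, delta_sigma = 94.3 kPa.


Using Sc = Cc * H / (1 + e0) * log10((sigma0 + delta_sigma) / sigma0)
Stress ratio = (96.6 + 94.3) / 96.6 = 1.97619
log10(1.97619) = 0.295829
Cc * H / (1 + e0) = 0.17 * 6.5 / (1 + 1.02) = 0.54703
Sc = 0.54703 * 0.295829
Sc = 0.1618 m


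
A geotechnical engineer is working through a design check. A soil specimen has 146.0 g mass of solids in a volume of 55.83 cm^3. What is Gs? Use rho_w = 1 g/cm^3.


Using Gs = m_s / (V_s * rho_w)
Since rho_w = 1 g/cm^3:
Gs = 146.0 / 55.83
Gs = 2.615


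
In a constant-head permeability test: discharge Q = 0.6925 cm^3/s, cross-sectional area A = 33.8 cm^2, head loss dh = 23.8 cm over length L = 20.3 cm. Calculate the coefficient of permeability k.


Compute hydraulic gradient:
i = dh / L = 23.8 / 20.3 = 1.17241
Then apply Darcy's law:
k = Q / (A * i)
k = 0.6925 / (33.8 * 1.17241)
k = 0.6925 / 39.6276
k = 0.017475 cm/s


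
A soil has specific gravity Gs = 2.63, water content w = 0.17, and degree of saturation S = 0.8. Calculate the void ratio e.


Using the relation e = Gs * w / S
e = 2.63 * 0.17 / 0.8
e = 0.5589
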